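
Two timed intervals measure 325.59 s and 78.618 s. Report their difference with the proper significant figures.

246.97 s

325.59 s − 78.618 s = 246.972 s.
Addition/subtraction keeps the fewest decimal places: 325.59 → 2 decimal places, 78.618 → 3 decimal places; limit is 2.
Rounded to 2 decimal places: 246.97 s.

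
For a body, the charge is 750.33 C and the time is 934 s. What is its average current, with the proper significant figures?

0.803 A

average current = 750.33 C ÷ 934 s = 0.80335117773… A.
750.33 has 5 significant figures; 934 has 3.
Division/multiplication keeps the fewest: 3 significant figures.
Rounded: 0.803 A.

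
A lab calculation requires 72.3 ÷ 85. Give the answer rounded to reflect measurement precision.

72.3 ÷ 85 = 0.850588235294…
Multiplication/division keeps the fewest significant figures: 72.3 → 3 s.f., 85 → 2 s.f.; limit is 2.
Rounded to 2 significant figures: 0.85.

0.85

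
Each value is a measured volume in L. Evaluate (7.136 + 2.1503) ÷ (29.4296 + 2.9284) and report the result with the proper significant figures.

0.2870

7.136 + 2.1503 = 9.2863, limited to 3 d.p. → 4 s.f.; 29.4296 + 2.9284 = 32.3580, limited to 4 d.p. → 6 s.f.
Carrying full precision, 9.2863 ÷ 32.3580 = 0.286986216701…; keep min(4, 6) = 4 s.f.
Rounded to 4 significant figures: 0.2870.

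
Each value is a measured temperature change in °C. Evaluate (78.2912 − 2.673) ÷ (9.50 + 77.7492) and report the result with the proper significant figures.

78.2912 − 2.673 = 75.6182, limited to 3 d.p. → 5 s.f.; 9.50 + 77.7492 = 87.2492, limited to 2 d.p. → 4 s.f.
Carrying full precision, 75.6182 ÷ 87.2492 = 0.866692187436…; keep min(5, 4) = 4 s.f.
Rounded to 4 significant figures: 0.8667.

0.8667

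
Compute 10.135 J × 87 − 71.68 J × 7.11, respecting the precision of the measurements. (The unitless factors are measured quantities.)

3.7 × 10² J

10.135 × 87 = 881.745 → 8.8 × 10² J (2 s.f., last digit at the 10^1 place).
71.68 × 7.11 = 509.6448 → 510. J (3 s.f., last digit at the 10^0 place).
Difference: 372.1002 J; keep the coarser place, 10^1.
Result: 3.7 × 10² J.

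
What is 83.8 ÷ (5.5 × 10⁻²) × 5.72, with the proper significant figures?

83.8 ÷ (5.5 × 10⁻²) × 5.72 = 8715.2…
Multiplication/division keeps the fewest significant figures: 83.8 → 3 s.f., 5.5 × 10⁻² → 2 s.f., 5.72 → 3 s.f.; limit is 2.
Rounded to 2 significant figures: 8.7 × 10³.

8.7 × 10³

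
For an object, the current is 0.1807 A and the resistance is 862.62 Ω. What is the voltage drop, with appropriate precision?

voltage drop = 0.1807 A × 862.62 Ω = 155.875434 V.
0.1807 has 4 significant figures; 862.62 has 5.
Division/multiplication keeps the fewest: 4 significant figures.
Rounded: 155.9 V.

155.9 V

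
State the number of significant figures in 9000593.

7

9000593: zeros between nonzero digits are significant.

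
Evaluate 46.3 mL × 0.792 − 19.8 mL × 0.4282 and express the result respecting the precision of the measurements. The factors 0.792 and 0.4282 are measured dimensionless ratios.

46.3 × 0.792 = 36.6696 → 36.7 mL (3 s.f., last digit at the 10^-1 place).
19.8 × 0.4282 = 8.47836 → 8.48 mL (3 s.f., last digit at the 10^-2 place).
Difference: 28.19124 mL; keep the coarser place, 10^-1.
Result: 28.2 mL.

28.2 mL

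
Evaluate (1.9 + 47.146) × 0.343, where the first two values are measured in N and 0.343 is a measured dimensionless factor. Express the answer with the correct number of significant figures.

16.8 N

1.9 N + 47.146 N = 49.046 N; the sum is limited to 1 decimal place (3 s.f.).
Carrying full precision, 49.046 × 0.343 = 16.822778 N; 0.343 has 3 s.f., so the result keeps min(3, 3) = 3 s.f.
Rounded to 3 significant figures: 16.8 N.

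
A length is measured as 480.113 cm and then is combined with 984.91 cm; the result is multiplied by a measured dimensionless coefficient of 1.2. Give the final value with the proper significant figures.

1.8 × 10³ cm

480.113 cm + 984.91 cm = 1465.023 cm; the sum is limited to 2 decimal places (6 s.f.).
Carrying full precision, 1465.023 × 1.2 = 1758.0276 cm; 1.2 has 2 s.f., so the result keeps min(6, 2) = 2 s.f.
Rounded to 2 significant figures: 1.8 × 10³ cm.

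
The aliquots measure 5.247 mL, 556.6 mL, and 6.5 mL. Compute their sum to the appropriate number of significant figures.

568.3 mL

5.247 mL + 556.6 mL + 6.5 mL = 568.347 mL.
Addition/subtraction keeps the fewest decimal places: 5.247 → 3 decimal places, 556.6 → 1 decimal place, 6.5 → 1 decimal place; limit is 1.
Rounded to 1 decimal place: 568.3 mL.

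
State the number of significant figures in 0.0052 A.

2

0.0052: leading zeros are not significant.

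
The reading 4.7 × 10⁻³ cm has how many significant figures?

4.7 × 10⁻³: in scientific notation every digit of the coefficient is significant.

2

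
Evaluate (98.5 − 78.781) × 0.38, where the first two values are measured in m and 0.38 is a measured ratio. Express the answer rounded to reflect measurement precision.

7.5 m

98.5 m − 78.781 m = 19.719 m; the difference is limited to 1 decimal place (3 s.f.).
Carrying full precision, 19.719 × 0.38 = 7.49322 m; 0.38 has 2 s.f., so the result keeps min(3, 2) = 2 s.f.
Rounded to 2 significant figures: 7.5 m.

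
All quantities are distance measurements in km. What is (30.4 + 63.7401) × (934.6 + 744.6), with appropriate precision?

30.4 + 63.7401 = 94.1401, limited to 1 d.p. → 3 s.f.; 934.6 + 744.6 = 1679.2, limited to 1 d.p. → 5 s.f.
Carrying full precision, 94.1401 × 1679.2 = 158080.05592; keep min(3, 5) = 3 s.f.
Rounded to 3 significant figures: 1.58 × 10⁵ km².

1.58 × 10⁵ km²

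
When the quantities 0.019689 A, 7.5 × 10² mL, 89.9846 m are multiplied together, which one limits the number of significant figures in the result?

0.019689 A → 5 s.f.; 7.5 × 10² mL → 2 s.f.; 89.9846 m → 6 s.f.
The fewest is 2 significant figures, from 7.5 × 10² mL.

7.5 × 10² mL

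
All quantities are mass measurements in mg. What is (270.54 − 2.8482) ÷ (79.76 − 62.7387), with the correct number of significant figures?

270.54 − 2.8482 = 267.6918, limited to 2 d.p. → 5 s.f.; 79.76 − 62.7387 = 17.0213, limited to 2 d.p. → 4 s.f.
Carrying full precision, 267.6918 ÷ 17.0213 = 15.7268716256…; keep min(5, 4) = 4 s.f.
Rounded to 4 significant figures: 15.73.

15.73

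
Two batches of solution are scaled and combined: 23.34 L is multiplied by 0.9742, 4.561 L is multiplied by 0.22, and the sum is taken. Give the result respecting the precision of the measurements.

23.7 L

23.34 × 0.9742 = 22.737828 → 22.74 L (4 s.f., last digit at the 10^-2 place).
4.561 × 0.22 = 1.00342 → 1.0 L (2 s.f., last digit at the 10^-1 place).
Sum: 23.741248 L; keep the coarser place, 10^-1.
Result: 23.7 L.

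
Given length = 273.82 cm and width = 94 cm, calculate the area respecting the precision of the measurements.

2.6 × 10⁴ cm²

area = 273.82 cm × 94 cm = 25739.08 cm².
273.82 has 5 significant figures; 94 has 2.
Division/multiplication keeps the fewest: 2 significant figures.
Rounded: 2.6 × 10⁴ cm².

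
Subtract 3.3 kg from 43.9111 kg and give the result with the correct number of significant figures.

40.6 kg

43.9111 kg − 3.3 kg = 40.6111 kg.
Addition/subtraction keeps the fewest decimal places: 43.9111 → 4 decimal places, 3.3 → 1 decimal place; limit is 1.
Rounded to 1 decimal place: 40.6 kg.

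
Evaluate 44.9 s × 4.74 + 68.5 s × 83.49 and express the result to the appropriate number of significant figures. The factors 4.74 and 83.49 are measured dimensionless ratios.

44.9 × 4.74 = 212.826 → 213 s (3 s.f., last digit at the 10^0 place).
68.5 × 83.49 = 5719.065 → 5.72 × 10^3 s (3 s.f., last digit at the 10^1 place).
Sum: 5931.891 s; keep the coarser place, 10^1.
Result: 5.93 × 10^3 s.

5.93 × 10^3 s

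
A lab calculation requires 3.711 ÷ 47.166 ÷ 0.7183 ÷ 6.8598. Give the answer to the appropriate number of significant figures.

3.711 ÷ 47.166 ÷ 0.7183 ÷ 6.8598 = 0.0159677817279…
Multiplication/division keeps the fewest significant figures: 3.711 → 4 s.f., 47.166 → 5 s.f., 0.7183 → 4 s.f., 6.8598 → 5 s.f.; limit is 4.
Rounded to 4 significant figures: 0.01597.

0.01597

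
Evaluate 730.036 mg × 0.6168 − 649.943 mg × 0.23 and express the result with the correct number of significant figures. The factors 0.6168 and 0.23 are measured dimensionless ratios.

730.036 × 0.6168 = 450.2862048 → 450.3 mg (4 s.f., last digit at the 10^-1 place).
649.943 × 0.23 = 149.48689 → 1.5 × 10² mg (2 s.f., last digit at the 10^1 place).
Difference: 300.7993148 mg; keep the coarser place, 10^1.
Result: 3.0 × 10² mg.

3.0 × 10² mg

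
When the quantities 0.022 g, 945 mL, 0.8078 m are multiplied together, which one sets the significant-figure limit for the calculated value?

0.022 g

0.022 g → 2 s.f.; 945 mL → 3 s.f.; 0.8078 m → 4 s.f.
The fewest is 2 significant figures, from 0.022 g.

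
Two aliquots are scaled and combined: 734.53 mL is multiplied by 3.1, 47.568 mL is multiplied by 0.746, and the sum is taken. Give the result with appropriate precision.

2.3 × 10³ mL

734.53 × 3.1 = 2277.043 → 2.3 × 10³ mL (2 s.f., last digit at the 10^2 place).
47.568 × 0.746 = 35.485728 → 35.5 mL (3 s.f., last digit at the 10^-1 place).
Sum: 2312.528728 mL; keep the coarser place, 10^2.
Result: 2.3 × 10³ mL.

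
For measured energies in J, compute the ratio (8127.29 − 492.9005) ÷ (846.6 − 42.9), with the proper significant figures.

9.499

8127.29 − 492.9005 = 7634.3895, limited to 2 d.p. → 6 s.f.; 846.6 − 42.9 = 803.7, limited to 1 d.p. → 4 s.f.
Carrying full precision, 7634.3895 ÷ 803.7 = 9.4990537514…; keep min(6, 4) = 4 s.f.
Rounded to 4 significant figures: 9.499.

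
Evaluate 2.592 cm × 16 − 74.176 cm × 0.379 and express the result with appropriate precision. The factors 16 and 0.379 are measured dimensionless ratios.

13 cm

2.592 × 16 = 41.472 → 41 cm (2 s.f., last digit at the 10^0 place).
74.176 × 0.379 = 28.112704 → 28.1 cm (3 s.f., last digit at the 10^-1 place).
Difference: 13.359296 cm; keep the coarser place, 10^0.
Result: 13 cm.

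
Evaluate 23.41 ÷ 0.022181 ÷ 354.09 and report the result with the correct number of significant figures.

2.981

23.41 ÷ 0.022181 ÷ 354.09 = 2.98062012888…
Multiplication/division keeps the fewest significant figures: 23.41 → 4 s.f., 0.022181 → 5 s.f., 354.09 → 5 s.f.; limit is 4.
Rounded to 4 significant figures: 2.981.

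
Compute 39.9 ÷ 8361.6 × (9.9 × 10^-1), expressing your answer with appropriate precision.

0.0047

39.9 ÷ 8361.6 × (9.9 × 10^-1) = 0.00472409586682…
Multiplication/division keeps the fewest significant figures: 39.9 → 3 s.f., 8361.6 → 5 s.f., 9.9 × 10^-1 → 2 s.f.; limit is 2.
Rounded to 2 significant figures: 0.0047.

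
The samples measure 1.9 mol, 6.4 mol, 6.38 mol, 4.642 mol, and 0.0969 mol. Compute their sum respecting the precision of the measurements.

1.9 mol + 6.4 mol + 6.38 mol + 4.642 mol + 0.0969 mol = 19.4189 mol.
Addition/subtraction keeps the fewest decimal places: 1.9 → 1 decimal place, 6.4 → 1 decimal place, 6.38 → 2 decimal places, 4.642 → 3 decimal places, 0.0969 → 4 decimal places; limit is 1.
Rounded to 1 decimal place: 19.4 mol.

19.4 mol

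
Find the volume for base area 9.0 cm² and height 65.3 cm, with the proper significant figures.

volume = 9.0 cm² × 65.3 cm = 587.7 cm³.
9.0 has 2 significant figures; 65.3 has 3.
Division/multiplication keeps the fewest: 2 significant figures.
Rounded: 5.9 × 10^2 cm³.

5.9 × 10^2 cm³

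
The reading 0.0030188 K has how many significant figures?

5

0.0030188: leading zeros are not significant; zeros between nonzero digits are significant.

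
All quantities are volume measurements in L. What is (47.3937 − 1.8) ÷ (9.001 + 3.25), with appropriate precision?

3.72

47.3937 − 1.8 = 45.5937, limited to 1 d.p. → 3 s.f.; 9.001 + 3.25 = 12.251, limited to 2 d.p. → 4 s.f.
Carrying full precision, 45.5937 ÷ 12.251 = 3.72163088727…; keep min(3, 4) = 3 s.f.
Rounded to 3 significant figures: 3.72.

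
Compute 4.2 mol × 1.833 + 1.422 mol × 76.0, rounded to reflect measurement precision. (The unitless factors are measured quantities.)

4.2 × 1.833 = 7.6986 → 7.7 mol (2 s.f., last digit at the 10^-1 place).
1.422 × 76.0 = 108.072 → 108 mol (3 s.f., last digit at the 10^0 place).
Sum: 115.7706 mol; keep the coarser place, 10^0.
Result: 116 mol.

116 mol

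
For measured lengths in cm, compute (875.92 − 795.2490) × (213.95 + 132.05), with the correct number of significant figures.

875.92 − 795.2490 = 80.6710, limited to 2 d.p. → 4 s.f.; 213.95 + 132.05 = 346.00, limited to 2 d.p. → 5 s.f.
Carrying full precision, 80.6710 × 346.00 = 27912.166; keep min(4, 5) = 4 s.f.
Rounded to 4 significant figures: 2.791 × 10⁴ cm².

2.791 × 10⁴ cm²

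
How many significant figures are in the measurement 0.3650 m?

0.3650: leading zeros are not significant; trailing zeros after a decimal point are significant.

4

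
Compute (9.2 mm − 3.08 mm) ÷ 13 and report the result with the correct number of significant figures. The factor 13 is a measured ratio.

9.2 mm − 3.08 mm = 6.12 mm; the difference is limited to 1 decimal place (2 s.f.).
Carrying full precision, 6.12 ÷ 13 = 0.470769230769… mm; 13 has 2 s.f., so the result keeps min(2, 2) = 2 s.f.
Rounded to 2 significant figures: 4.7 × 10^-1 mm.

4.7 × 10^-1 mm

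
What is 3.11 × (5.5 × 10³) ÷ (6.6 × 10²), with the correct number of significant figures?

3.11 × (5.5 × 10³) ÷ (6.6 × 10²) = 25.9166666667…
Multiplication/division keeps the fewest significant figures: 3.11 → 3 s.f., 5.5 × 10³ → 2 s.f., 6.6 × 10² → 2 s.f.; limit is 2.
Rounded to 2 significant figures: 26.

26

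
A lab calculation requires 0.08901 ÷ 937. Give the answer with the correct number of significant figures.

0.08901 ÷ 937 = 0.0000949946638207…
Multiplication/division keeps the fewest significant figures: 0.08901 → 4 s.f., 937 → 3 s.f.; limit is 3.
Rounded to 3 significant figures: 9.50 × 10^-5.

9.50 × 10^-5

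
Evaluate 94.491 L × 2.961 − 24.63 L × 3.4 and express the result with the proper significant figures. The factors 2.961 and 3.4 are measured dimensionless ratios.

196 L

94.491 × 2.961 = 279.787851 → 279.8 L (4 s.f., last digit at the 10^-1 place).
24.63 × 3.4 = 83.742 → 84 L (2 s.f., last digit at the 10^0 place).
Difference: 196.045851 L; keep the coarser place, 10^0.
Result: 196 L.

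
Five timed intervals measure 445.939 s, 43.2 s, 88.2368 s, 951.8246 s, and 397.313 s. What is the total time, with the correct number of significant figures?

1926.5 s

445.939 s + 43.2 s + 88.2368 s + 951.8246 s + 397.313 s = 1926.5134 s.
Addition/subtraction keeps the fewest decimal places: 445.939 → 3 decimal places, 43.2 → 1 decimal place, 88.2368 → 4 decimal places, 951.8246 → 4 decimal places, 397.313 → 3 decimal places; limit is 1.
Rounded to 1 decimal place: 1926.5 s.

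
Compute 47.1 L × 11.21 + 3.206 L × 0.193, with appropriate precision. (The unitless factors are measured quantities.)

529 L

47.1 × 11.21 = 527.991 → 528 L (3 s.f., last digit at the 10^0 place).
3.206 × 0.193 = 0.618758 → 6.19 × 10^-1 L (3 s.f., last digit at the 10^-3 place).
Sum: 528.609758 L; keep the coarser place, 10^0.
Result: 529 L.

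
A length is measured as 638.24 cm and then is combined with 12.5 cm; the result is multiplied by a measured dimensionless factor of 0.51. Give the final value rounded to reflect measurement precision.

3.3 × 10² cm

638.24 cm + 12.5 cm = 650.74 cm; the sum is limited to 1 decimal place (4 s.f.).
Carrying full precision, 650.74 × 0.51 = 331.8774 cm; 0.51 has 2 s.f., so the result keeps min(4, 2) = 2 s.f.
Rounded to 2 significant figures: 3.3 × 10² cm.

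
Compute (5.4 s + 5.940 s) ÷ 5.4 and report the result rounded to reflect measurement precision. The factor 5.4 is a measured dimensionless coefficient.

2.1 s

5.4 s + 5.940 s = 11.340 s; the sum is limited to 1 decimal place (3 s.f.).
Carrying full precision, 11.340 ÷ 5.4 = 2.1 s; 5.4 has 2 s.f., so the result keeps min(3, 2) = 2 s.f.
Rounded to 2 significant figures: 2.1 s.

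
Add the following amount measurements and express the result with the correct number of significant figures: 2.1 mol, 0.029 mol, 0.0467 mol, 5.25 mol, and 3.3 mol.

2.1 mol + 0.029 mol + 0.0467 mol + 5.25 mol + 3.3 mol = 10.7257 mol.
Addition/subtraction keeps the fewest decimal places: 2.1 → 1 decimal place, 0.029 → 3 decimal places, 0.0467 → 4 decimal places, 5.25 → 2 decimal places, 3.3 → 1 decimal place; limit is 1.
Rounded to 1 decimal place: 10.7 mol.

10.7 mol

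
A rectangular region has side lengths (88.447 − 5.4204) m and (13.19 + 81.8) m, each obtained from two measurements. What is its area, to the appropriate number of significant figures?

7.89 × 10³ m²

88.447 − 5.4204 = 83.0266, limited to 3 d.p. → 5 s.f.; 13.19 + 81.8 = 94.99, limited to 1 d.p. → 3 s.f.
Carrying full precision, 83.0266 × 94.99 = 7886.696734; keep min(5, 3) = 3 s.f.
Rounded to 3 significant figures: 7.89 × 10³ m².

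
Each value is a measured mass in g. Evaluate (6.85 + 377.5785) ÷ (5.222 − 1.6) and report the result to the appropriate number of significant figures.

1.1 × 10^2

6.85 + 377.5785 = 384.4285, limited to 2 d.p. → 5 s.f.; 5.222 − 1.6 = 3.622, limited to 1 d.p. → 2 s.f.
Carrying full precision, 384.4285 ÷ 3.622 = 106.137078962…; keep min(5, 2) = 2 s.f.
Rounded to 2 significant figures: 1.1 × 10^2.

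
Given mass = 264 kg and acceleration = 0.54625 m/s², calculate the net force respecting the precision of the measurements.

144 N

net force = 264 kg × 0.54625 m/s² = 144.21 N.
264 has 3 significant figures; 0.54625 has 5.
Division/multiplication keeps the fewest: 3 significant figures.
Rounded: 144 N.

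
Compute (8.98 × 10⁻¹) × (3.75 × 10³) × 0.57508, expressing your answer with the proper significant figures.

(8.98 × 10⁻¹) × (3.75 × 10³) × 0.57508 = 1936.5819
Multiplication/division keeps the fewest significant figures: 8.98 × 10⁻¹ → 3 s.f., 3.75 × 10³ → 3 s.f., 0.57508 → 5 s.f.; limit is 3.
Rounded to 3 significant figures: 1.94 × 10³.

1.94 × 10³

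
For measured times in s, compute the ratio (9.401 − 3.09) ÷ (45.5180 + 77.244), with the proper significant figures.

9.401 − 3.09 = 6.311, limited to 2 d.p. → 3 s.f.; 45.5180 + 77.244 = 122.7620, limited to 3 d.p. → 6 s.f.
Carrying full precision, 6.311 ÷ 122.7620 = 0.0514084162852…; keep min(3, 6) = 3 s.f.
Rounded to 3 significant figures: 0.0514.

0.0514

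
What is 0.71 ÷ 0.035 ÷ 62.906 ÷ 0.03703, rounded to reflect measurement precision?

8.7

0.71 ÷ 0.035 ÷ 62.906 ÷ 0.03703 = 8.70852337146…
Multiplication/division keeps the fewest significant figures: 0.71 → 2 s.f., 0.035 → 2 s.f., 62.906 → 5 s.f., 0.03703 → 4 s.f.; limit is 2.
Rounded to 2 significant figures: 8.7.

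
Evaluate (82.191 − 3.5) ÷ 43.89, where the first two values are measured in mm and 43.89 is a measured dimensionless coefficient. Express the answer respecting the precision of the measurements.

1.79 mm

82.191 mm − 3.5 mm = 78.691 mm; the difference is limited to 1 decimal place (3 s.f.).
Carrying full precision, 78.691 ÷ 43.89 = 1.79291410344… mm; 43.89 has 4 s.f., so the result keeps min(3, 4) = 3 s.f.
Rounded to 3 significant figures: 1.79 mm.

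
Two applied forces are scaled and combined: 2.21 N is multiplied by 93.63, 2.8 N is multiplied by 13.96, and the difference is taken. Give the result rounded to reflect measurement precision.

168 N

2.21 × 93.63 = 206.9223 → 207 N (3 s.f., last digit at the 10^0 place).
2.8 × 13.96 = 39.088 → 39 N (2 s.f., last digit at the 10^0 place).
Difference: 167.8343 N; keep the coarser place, 10^0.
Result: 168 N.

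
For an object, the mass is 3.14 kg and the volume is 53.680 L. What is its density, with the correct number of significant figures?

0.0585 kg/L

density = 3.14 kg ÷ 53.680 L = 0.0584947839046… kg/L.
3.14 has 3 significant figures; 53.680 has 5.
Division/multiplication keeps the fewest: 3 significant figures.
Rounded: 0.0585 kg/L.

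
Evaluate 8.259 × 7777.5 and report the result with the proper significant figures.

8.259 × 7777.5 = 64234.3725
Multiplication/division keeps the fewest significant figures: 8.259 → 4 s.f., 7777.5 → 5 s.f.; limit is 4.
Rounded to 4 significant figures: 6.423 × 10⁴.

6.423 × 10⁴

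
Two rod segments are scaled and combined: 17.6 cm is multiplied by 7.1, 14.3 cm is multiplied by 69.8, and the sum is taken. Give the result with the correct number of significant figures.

1.12 × 10³ cm

17.6 × 7.1 = 124.96 → 1.2 × 10² cm (2 s.f., last digit at the 10^1 place).
14.3 × 69.8 = 998.14 → 998 cm (3 s.f., last digit at the 10^0 place).
Sum: 1123.1 cm; keep the coarser place, 10^1.
Result: 1.12 × 10³ cm.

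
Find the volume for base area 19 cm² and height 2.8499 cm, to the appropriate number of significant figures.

54 cm³

volume = 19 cm² × 2.8499 cm = 54.1481 cm³.
19 has 2 significant figures; 2.8499 has 5.
Division/multiplication keeps the fewest: 2 significant figures.
Rounded: 54 cm³.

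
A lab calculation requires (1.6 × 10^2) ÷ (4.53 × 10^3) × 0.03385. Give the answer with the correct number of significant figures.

(1.6 × 10^2) ÷ (4.53 × 10^3) × 0.03385 = 0.00119558498896…
Multiplication/division keeps the fewest significant figures: 1.6 × 10^2 → 2 s.f., 4.53 × 10^3 → 3 s.f., 0.03385 → 4 s.f.; limit is 2.
Rounded to 2 significant figures: 1.2 × 10^-3.

1.2 × 10^-3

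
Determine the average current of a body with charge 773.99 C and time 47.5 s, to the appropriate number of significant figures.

average current = 773.99 C ÷ 47.5 s = 16.2945263158… A.
773.99 has 5 significant figures; 47.5 has 3.
Division/multiplication keeps the fewest: 3 significant figures.
Rounded: 16.3 A.

16.3 A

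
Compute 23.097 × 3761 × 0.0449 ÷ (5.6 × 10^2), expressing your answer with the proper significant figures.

7.0

23.097 × 3761 × 0.0449 ÷ (5.6 × 10^2) = 6.96493747018…
Multiplication/division keeps the fewest significant figures: 23.097 → 5 s.f., 3761 → 4 s.f., 0.0449 → 3 s.f., 5.6 × 10^2 → 2 s.f.; limit is 2.
Rounded to 2 significant figures: 7.0.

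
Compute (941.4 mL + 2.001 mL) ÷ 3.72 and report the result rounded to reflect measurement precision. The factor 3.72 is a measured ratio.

254 mL

941.4 mL + 2.001 mL = 943.401 mL; the sum is limited to 1 decimal place (4 s.f.).
Carrying full precision, 943.401 ÷ 3.72 = 253.602419355… mL; 3.72 has 3 s.f., so the result keeps min(4, 3) = 3 s.f.
Rounded to 3 significant figures: 254 mL.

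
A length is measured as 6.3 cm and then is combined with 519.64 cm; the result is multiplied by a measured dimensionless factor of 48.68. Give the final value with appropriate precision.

2.560 × 10⁴ cm

6.3 cm + 519.64 cm = 525.94 cm; the sum is limited to 1 decimal place (4 s.f.).
Carrying full precision, 525.94 × 48.68 = 25602.7592 cm; 48.68 has 4 s.f., so the result keeps min(4, 4) = 4 s.f.
Rounded to 4 significant figures: 2.560 × 10⁴ cm.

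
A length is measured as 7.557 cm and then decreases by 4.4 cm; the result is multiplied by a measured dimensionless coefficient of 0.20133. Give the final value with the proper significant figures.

0.64 cm

7.557 cm − 4.4 cm = 3.157 cm; the difference is limited to 1 decimal place (2 s.f.).
Carrying full precision, 3.157 × 0.20133 = 0.63559881 cm; 0.20133 has 5 s.f., so the result keeps min(2, 5) = 2 s.f.
Rounded to 2 significant figures: 0.64 cm.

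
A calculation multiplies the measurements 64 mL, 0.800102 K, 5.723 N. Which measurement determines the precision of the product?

64 mL

64 mL → 2 s.f.; 0.800102 K → 6 s.f.; 5.723 N → 4 s.f.
The fewest is 2 significant figures, from 64 mL.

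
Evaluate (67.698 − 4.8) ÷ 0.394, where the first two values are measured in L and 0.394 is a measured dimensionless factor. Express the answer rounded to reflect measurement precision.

160. L

67.698 L − 4.8 L = 62.898 L; the difference is limited to 1 decimal place (3 s.f.).
Carrying full precision, 62.898 ÷ 0.394 = 159.639593909… L; 0.394 has 3 s.f., so the result keeps min(3, 3) = 3 s.f.
Rounded to 3 significant figures: 160. L.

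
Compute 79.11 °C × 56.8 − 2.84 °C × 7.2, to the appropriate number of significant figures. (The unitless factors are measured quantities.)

4.47 × 10^3 °C

79.11 × 56.8 = 4493.448 → 4.49 × 10^3 °C (3 s.f., last digit at the 10^1 place).
2.84 × 7.2 = 20.448 → 2.0 × 10^1 °C (2 s.f., last digit at the 10^0 place).
Difference: 4473 °C; keep the coarser place, 10^1.
Result: 4.47 × 10^3 °C.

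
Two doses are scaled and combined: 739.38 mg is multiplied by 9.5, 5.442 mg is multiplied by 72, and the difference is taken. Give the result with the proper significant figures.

739.38 × 9.5 = 7024.11 → 7.0 × 10³ mg (2 s.f., last digit at the 10^2 place).
5.442 × 72 = 391.824 → 3.9 × 10² mg (2 s.f., last digit at the 10^1 place).
Difference: 6632.286 mg; keep the coarser place, 10^2.
Result: 6.6 × 10³ mg.

6.6 × 10³ mg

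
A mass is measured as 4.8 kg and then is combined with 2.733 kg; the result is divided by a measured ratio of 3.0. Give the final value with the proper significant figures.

2.5 kg

4.8 kg + 2.733 kg = 7.533 kg; the sum is limited to 1 decimal place (2 s.f.).
Carrying full precision, 7.533 ÷ 3.0 = 2.511 kg; 3.0 has 2 s.f., so the result keeps min(2, 2) = 2 s.f.
Rounded to 2 significant figures: 2.5 kg.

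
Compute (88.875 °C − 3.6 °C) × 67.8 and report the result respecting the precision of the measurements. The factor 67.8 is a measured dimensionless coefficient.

5.78 × 10³ °C

88.875 °C − 3.6 °C = 85.275 °C; the difference is limited to 1 decimal place (3 s.f.).
Carrying full precision, 85.275 × 67.8 = 5781.645 °C; 67.8 has 3 s.f., so the result keeps min(3, 3) = 3 s.f.
Rounded to 3 significant figures: 5.78 × 10³ °C.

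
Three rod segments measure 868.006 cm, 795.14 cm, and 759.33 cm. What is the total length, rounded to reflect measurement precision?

2422.48 cm

868.006 cm + 795.14 cm + 759.33 cm = 2422.476 cm.
Addition/subtraction keeps the fewest decimal places: 868.006 → 3 decimal places, 795.14 → 2 decimal places, 759.33 → 2 decimal places; limit is 2.
Rounded to 2 decimal places: 2422.48 cm.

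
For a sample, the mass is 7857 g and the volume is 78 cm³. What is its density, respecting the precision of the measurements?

density = 7857 g ÷ 78 cm³ = 100.730769231… g/cm³.
7857 has 4 significant figures; 78 has 2.
Division/multiplication keeps the fewest: 2 significant figures.
Rounded: 1.0 × 10^2 g/cm³.

1.0 × 10^2 g/cm³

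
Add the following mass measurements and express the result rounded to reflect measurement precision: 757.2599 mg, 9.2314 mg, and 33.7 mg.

800.2 mg

757.2599 mg + 9.2314 mg + 33.7 mg = 800.1913 mg.
Addition/subtraction keeps the fewest decimal places: 757.2599 → 4 decimal places, 9.2314 → 4 decimal places, 33.7 → 1 decimal place; limit is 1.
Rounded to 1 decimal place: 800.2 mg.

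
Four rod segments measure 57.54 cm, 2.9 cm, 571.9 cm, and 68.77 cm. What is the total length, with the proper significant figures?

57.54 cm + 2.9 cm + 571.9 cm + 68.77 cm = 701.11 cm.
Addition/subtraction keeps the fewest decimal places: 57.54 → 2 decimal places, 2.9 → 1 decimal place, 571.9 → 1 decimal place, 68.77 → 2 decimal places; limit is 1.
Rounded to 1 decimal place: 701.1 cm.

701.1 cm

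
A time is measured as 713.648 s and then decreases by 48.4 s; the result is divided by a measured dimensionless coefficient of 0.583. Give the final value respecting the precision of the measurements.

1.14 × 10³ s

713.648 s − 48.4 s = 665.248 s; the difference is limited to 1 decimal place (4 s.f.).
Carrying full precision, 665.248 ÷ 0.583 = 1141.07718696… s; 0.583 has 3 s.f., so the result keeps min(4, 3) = 3 s.f.
Rounded to 3 significant figures: 1.14 × 10³ s.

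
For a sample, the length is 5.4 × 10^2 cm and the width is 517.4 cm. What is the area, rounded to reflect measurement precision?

area = 5.4 × 10^2 cm × 517.4 cm = 279396 cm².
5.4 × 10^2 has 2 significant figures; 517.4 has 4.
Division/multiplication keeps the fewest: 2 significant figures.
Rounded: 2.8 × 10^5 cm².

2.8 × 10^5 cm²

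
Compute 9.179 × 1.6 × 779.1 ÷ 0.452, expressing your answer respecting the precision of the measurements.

2.5 × 10⁴

9.179 × 1.6 × 779.1 ÷ 0.452 = 25314.5447788…
Multiplication/division keeps the fewest significant figures: 9.179 → 4 s.f., 1.6 → 2 s.f., 779.1 → 4 s.f., 0.452 → 3 s.f.; limit is 2.
Rounded to 2 significant figures: 2.5 × 10⁴.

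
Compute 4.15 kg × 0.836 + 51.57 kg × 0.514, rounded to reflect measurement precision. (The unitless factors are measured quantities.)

30.0 kg

4.15 × 0.836 = 3.4694 → 3.47 kg (3 s.f., last digit at the 10^-2 place).
51.57 × 0.514 = 26.50698 → 26.5 kg (3 s.f., last digit at the 10^-1 place).
Sum: 29.97638 kg; keep the coarser place, 10^-1.
Result: 30.0 kg.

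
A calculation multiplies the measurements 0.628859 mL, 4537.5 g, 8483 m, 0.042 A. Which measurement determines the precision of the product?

0.628859 mL → 6 s.f.; 4537.5 g → 5 s.f.; 8483 m → 4 s.f.; 0.042 A → 2 s.f.
The fewest is 2 significant figures, from 0.042 A.

0.042 A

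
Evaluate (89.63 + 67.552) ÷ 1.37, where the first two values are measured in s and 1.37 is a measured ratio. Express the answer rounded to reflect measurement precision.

115 s

89.63 s + 67.552 s = 157.182 s; the sum is limited to 2 decimal places (5 s.f.).
Carrying full precision, 157.182 ÷ 1.37 = 114.731386861… s; 1.37 has 3 s.f., so the result keeps min(5, 3) = 3 s.f.
Rounded to 3 significant figures: 115 s.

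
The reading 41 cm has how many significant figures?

2

41: every digit is nonzero and significant.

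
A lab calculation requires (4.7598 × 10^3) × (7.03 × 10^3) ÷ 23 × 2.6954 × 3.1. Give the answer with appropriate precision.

(4.7598 × 10^3) × (7.03 × 10^3) ÷ 23 × 2.6954 × 3.1 = 12156291.6653…
Multiplication/division keeps the fewest significant figures: 4.7598 × 10^3 → 5 s.f., 7.03 × 10^3 → 3 s.f., 23 → 2 s.f., 2.6954 → 5 s.f., 3.1 → 2 s.f.; limit is 2.
Rounded to 2 significant figures: 1.2 × 10^7.

1.2 × 10^7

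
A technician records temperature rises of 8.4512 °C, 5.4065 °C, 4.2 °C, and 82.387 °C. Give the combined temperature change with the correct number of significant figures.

8.4512 °C + 5.4065 °C + 4.2 °C + 82.387 °C = 100.4447 °C.
Addition/subtraction keeps the fewest decimal places: 8.4512 → 4 decimal places, 5.4065 → 4 decimal places, 4.2 → 1 decimal place, 82.387 → 3 decimal places; limit is 1.
Rounded to 1 decimal place: 100.4 °C.

100.4 °C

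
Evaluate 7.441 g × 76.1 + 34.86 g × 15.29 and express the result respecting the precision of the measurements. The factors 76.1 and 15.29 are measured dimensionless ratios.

7.441 × 76.1 = 566.2601 → 566 g (3 s.f., last digit at the 10^0 place).
34.86 × 15.29 = 533.0094 → 533.0 g (4 s.f., last digit at the 10^-1 place).
Sum: 1099.2695 g; keep the coarser place, 10^0.
Result: 1099 g.

1099 g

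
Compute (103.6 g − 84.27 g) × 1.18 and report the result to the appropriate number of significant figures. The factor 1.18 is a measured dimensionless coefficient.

22.8 g

103.6 g − 84.27 g = 19.33 g; the difference is limited to 1 decimal place (3 s.f.).
Carrying full precision, 19.33 × 1.18 = 22.8094 g; 1.18 has 3 s.f., so the result keeps min(3, 3) = 3 s.f.
Rounded to 3 significant figures: 22.8 g.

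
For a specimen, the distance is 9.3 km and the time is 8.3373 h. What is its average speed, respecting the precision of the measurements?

average speed = 9.3 km ÷ 8.3373 h = 1.11546903674… km/h.
9.3 has 2 significant figures; 8.3373 has 5.
Division/multiplication keeps the fewest: 2 significant figures.
Rounded: 1.1 km/h.

1.1 km/h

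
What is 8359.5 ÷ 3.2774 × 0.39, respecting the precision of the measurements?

9.9 × 10²

8359.5 ÷ 3.2774 × 0.39 = 994.753463111…
Multiplication/division keeps the fewest significant figures: 8359.5 → 5 s.f., 3.2774 → 5 s.f., 0.39 → 2 s.f.; limit is 2.
Rounded to 2 significant figures: 9.9 × 10².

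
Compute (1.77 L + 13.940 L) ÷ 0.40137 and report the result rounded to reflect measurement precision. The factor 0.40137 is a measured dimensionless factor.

39.14 L

1.77 L + 13.940 L = 15.710 L; the sum is limited to 2 decimal places (4 s.f.).
Carrying full precision, 15.710 ÷ 0.40137 = 39.1409422727… L; 0.40137 has 5 s.f., so the result keeps min(4, 5) = 4 s.f.
Rounded to 4 significant figures: 39.14 L.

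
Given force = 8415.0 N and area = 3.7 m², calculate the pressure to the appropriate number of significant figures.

2.3 × 10³ Pa

pressure = 8415.0 N ÷ 3.7 m² = 2274.32432432… Pa.
8415.0 has 5 significant figures; 3.7 has 2.
Division/multiplication keeps the fewest: 2 significant figures.
Rounded: 2.3 × 10³ Pa.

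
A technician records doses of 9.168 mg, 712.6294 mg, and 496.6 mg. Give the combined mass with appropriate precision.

1218.4 mg

9.168 mg + 712.6294 mg + 496.6 mg = 1218.3974 mg.
Addition/subtraction keeps the fewest decimal places: 9.168 → 3 decimal places, 712.6294 → 4 decimal places, 496.6 → 1 decimal place; limit is 1.
Rounded to 1 decimal place: 1218.4 mg.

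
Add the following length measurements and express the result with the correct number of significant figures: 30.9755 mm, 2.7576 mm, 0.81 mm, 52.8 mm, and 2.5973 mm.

89.9 mm

30.9755 mm + 2.7576 mm + 0.81 mm + 52.8 mm + 2.5973 mm = 89.9404 mm.
Addition/subtraction keeps the fewest decimal places: 30.9755 → 4 decimal places, 2.7576 → 4 decimal places, 0.81 → 2 decimal places, 52.8 → 1 decimal place, 2.5973 → 4 decimal places; limit is 1.
Rounded to 1 decimal place: 89.9 mm.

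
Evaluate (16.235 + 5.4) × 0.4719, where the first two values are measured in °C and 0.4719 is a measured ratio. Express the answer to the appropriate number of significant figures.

16.235 °C + 5.4 °C = 21.635 °C; the sum is limited to 1 decimal place (3 s.f.).
Carrying full precision, 21.635 × 0.4719 = 10.2095565 °C; 0.4719 has 4 s.f., so the result keeps min(3, 4) = 3 s.f.
Rounded to 3 significant figures: 10.2 °C.

10.2 °C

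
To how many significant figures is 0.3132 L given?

0.3132: leading zeros are not significant.

4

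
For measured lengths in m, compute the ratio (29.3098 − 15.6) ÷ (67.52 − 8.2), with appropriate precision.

29.3098 − 15.6 = 13.7098, limited to 1 d.p. → 3 s.f.; 67.52 − 8.2 = 59.32, limited to 1 d.p. → 3 s.f.
Carrying full precision, 13.7098 ÷ 59.32 = 0.231115981119…; keep min(3, 3) = 3 s.f.
Rounded to 3 significant figures: 0.231.

0.231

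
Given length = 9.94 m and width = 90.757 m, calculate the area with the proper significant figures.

902 m²

area = 9.94 m × 90.757 m = 902.12458 m².
9.94 has 3 significant figures; 90.757 has 5.
Division/multiplication keeps the fewest: 3 significant figures.
Rounded: 902 m².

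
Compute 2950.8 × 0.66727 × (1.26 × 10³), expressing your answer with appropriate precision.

2.48 × 10⁶

2950.8 × 0.66727 × (1.26 × 10³) = 2480915.19816
Multiplication/division keeps the fewest significant figures: 2950.8 → 5 s.f., 0.66727 → 5 s.f., 1.26 × 10³ → 3 s.f.; limit is 3.
Rounded to 3 significant figures: 2.48 × 10⁶.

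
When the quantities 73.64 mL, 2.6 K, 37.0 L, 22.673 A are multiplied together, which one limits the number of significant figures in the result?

2.6 K

73.64 mL → 4 s.f.; 2.6 K → 2 s.f.; 37.0 L → 3 s.f.; 22.673 A → 5 s.f.
The fewest is 2 significant figures, from 2.6 K.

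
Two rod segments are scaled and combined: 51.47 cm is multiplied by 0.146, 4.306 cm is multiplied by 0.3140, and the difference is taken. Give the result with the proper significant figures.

6.16 cm

51.47 × 0.146 = 7.51462 → 7.51 cm (3 s.f., last digit at the 10^-2 place).
4.306 × 0.3140 = 1.352084 → 1.352 cm (4 s.f., last digit at the 10^-3 place).
Difference: 6.162536 cm; keep the coarser place, 10^-2.
Result: 6.16 cm.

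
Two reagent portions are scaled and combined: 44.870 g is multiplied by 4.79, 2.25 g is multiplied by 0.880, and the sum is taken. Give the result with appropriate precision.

44.870 × 4.79 = 214.9273 → 2.15 × 10² g (3 s.f., last digit at the 10^0 place).
2.25 × 0.880 = 1.98 → 1.98 g (3 s.f., last digit at the 10^-2 place).
Sum: 216.9073 g; keep the coarser place, 10^0.
Result: 217 g.

217 g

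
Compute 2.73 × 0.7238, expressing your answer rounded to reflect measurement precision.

2.73 × 0.7238 = 1.975974
Multiplication/division keeps the fewest significant figures: 2.73 → 3 s.f., 0.7238 → 4 s.f.; limit is 3.
Rounded to 3 significant figures: 1.98.

1.98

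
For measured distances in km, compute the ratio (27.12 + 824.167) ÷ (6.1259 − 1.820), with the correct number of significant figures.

197.7

27.12 + 824.167 = 851.287, limited to 2 d.p. → 5 s.f.; 6.1259 − 1.820 = 4.3059, limited to 3 d.p. → 4 s.f.
Carrying full precision, 851.287 ÷ 4.3059 = 197.702454771…; keep min(5, 4) = 4 s.f.
Rounded to 4 significant figures: 197.7.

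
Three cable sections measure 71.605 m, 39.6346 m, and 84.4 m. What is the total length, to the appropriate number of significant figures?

1.956 × 10^2 m

71.605 m + 39.6346 m + 84.4 m = 195.6396 m.
Addition/subtraction keeps the fewest decimal places: 71.605 → 3 decimal places, 39.6346 → 4 decimal places, 84.4 → 1 decimal place; limit is 1.
Rounded to 1 decimal place: 1.956 × 10^2 m.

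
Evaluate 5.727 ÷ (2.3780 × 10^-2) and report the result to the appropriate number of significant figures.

5.727 ÷ (2.3780 × 10^-2) = 240.832632464…
Multiplication/division keeps the fewest significant figures: 5.727 → 4 s.f., 2.3780 × 10^-2 → 5 s.f.; limit is 4.
Rounded to 4 significant figures: 240.8.

240.8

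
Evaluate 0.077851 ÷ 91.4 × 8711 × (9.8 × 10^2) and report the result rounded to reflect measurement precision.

7.3 × 10^3

0.077851 ÷ 91.4 × 8711 × (9.8 × 10^2) = 7271.30043523…
Multiplication/division keeps the fewest significant figures: 0.077851 → 5 s.f., 91.4 → 3 s.f., 8711 → 4 s.f., 9.8 × 10^2 → 2 s.f.; limit is 2.
Rounded to 2 significant figures: 7.3 × 10^3.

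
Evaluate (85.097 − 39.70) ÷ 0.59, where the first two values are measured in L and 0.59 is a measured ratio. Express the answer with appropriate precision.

85.097 L − 39.70 L = 45.397 L; the difference is limited to 2 decimal places (4 s.f.).
Carrying full precision, 45.397 ÷ 0.59 = 76.9440677966… L; 0.59 has 2 s.f., so the result keeps min(4, 2) = 2 s.f.
Rounded to 2 significant figures: 77 L.

77 L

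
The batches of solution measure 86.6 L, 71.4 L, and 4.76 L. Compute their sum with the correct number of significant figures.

162.8 L

86.6 L + 71.4 L + 4.76 L = 162.76 L.
Addition/subtraction keeps the fewest decimal places: 86.6 → 1 decimal place, 71.4 → 1 decimal place, 4.76 → 2 decimal places; limit is 1.
Rounded to 1 decimal place: 162.8 L.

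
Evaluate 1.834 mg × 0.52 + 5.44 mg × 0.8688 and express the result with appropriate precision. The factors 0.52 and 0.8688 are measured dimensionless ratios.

5.68 mg

1.834 × 0.52 = 0.95368 → 0.95 mg (2 s.f., last digit at the 10^-2 place).
5.44 × 0.8688 = 4.726272 → 4.73 mg (3 s.f., last digit at the 10^-2 place).
Sum: 5.679952 mg; keep the coarser place, 10^-2.
Result: 5.68 mg.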